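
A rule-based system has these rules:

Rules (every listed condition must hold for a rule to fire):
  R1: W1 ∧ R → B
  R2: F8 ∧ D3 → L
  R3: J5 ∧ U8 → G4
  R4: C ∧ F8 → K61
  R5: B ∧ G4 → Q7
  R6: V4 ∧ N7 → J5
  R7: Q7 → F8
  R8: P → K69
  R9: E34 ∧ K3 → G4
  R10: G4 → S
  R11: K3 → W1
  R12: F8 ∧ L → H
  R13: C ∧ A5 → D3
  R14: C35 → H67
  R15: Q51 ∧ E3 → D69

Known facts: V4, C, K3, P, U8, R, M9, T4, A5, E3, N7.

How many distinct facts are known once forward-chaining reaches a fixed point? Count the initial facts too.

23

Round 1: R6 [V4 ∧ N7 → J5]; R8 [P → K69]; R11 [K3 → W1]; R13 [C ∧ A5 → D3]. New: J5, K69, W1, D3.
Round 2: R1 [W1 ∧ R → B]; R3 [J5 ∧ U8 → G4]. New: B, G4.
Round 3: R5 [B ∧ G4 → Q7]; R10 [G4 → S]. New: Q7, S.
Round 4: R7 [Q7 → F8]. New: F8.
Round 5: R2 [F8 ∧ D3 → L]; R4 [C ∧ F8 → K61]. New: L, K61.
Round 6: R12 [F8 ∧ L → H]. New: H.
Closure: {A5, B, C, D3, E3, F8, G4, H, J5, K3, K61, K69, L, M9, N7, P, Q7, R, S, T4, U8, V4, W1} — 23 facts.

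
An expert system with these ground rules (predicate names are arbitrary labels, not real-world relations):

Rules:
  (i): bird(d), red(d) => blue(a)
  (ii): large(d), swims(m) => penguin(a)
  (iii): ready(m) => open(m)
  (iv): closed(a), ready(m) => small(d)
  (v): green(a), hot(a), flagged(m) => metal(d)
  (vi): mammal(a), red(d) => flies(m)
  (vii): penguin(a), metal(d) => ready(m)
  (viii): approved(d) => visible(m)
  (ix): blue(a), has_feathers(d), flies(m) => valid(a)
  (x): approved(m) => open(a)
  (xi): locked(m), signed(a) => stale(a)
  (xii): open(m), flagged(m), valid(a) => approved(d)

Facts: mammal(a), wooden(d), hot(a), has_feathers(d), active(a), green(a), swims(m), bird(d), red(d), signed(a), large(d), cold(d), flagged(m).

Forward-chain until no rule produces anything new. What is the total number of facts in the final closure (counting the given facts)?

22

[1] (i) [bird(d), red(d) => blue(a)]; (ii) [large(d), swims(m) => penguin(a)]; (v) [green(a), hot(a), flagged(m) => metal(d)]; (vi) [mammal(a), red(d) => flies(m)]. ⇒ new: blue(a), penguin(a), metal(d), flies(m).
[2] (vii) [penguin(a), metal(d) => ready(m)]; (ix) [blue(a), has_feathers(d), flies(m) => valid(a)]. ⇒ new: ready(m), valid(a).
[3] (iii) [ready(m) => open(m)]. ⇒ new: open(m).
[4] (xii) [open(m), flagged(m), valid(a) => approved(d)]. ⇒ new: approved(d).
[5] (viii) [approved(d) => visible(m)]. ⇒ new: visible(m).
Closure: {active(a), approved(d), bird(d), blue(a), cold(d), flagged(m), flies(m), green(a), has_feathers(d), hot(a), large(d), mammal(a), metal(d), open(m), penguin(a), ready(m), red(d), signed(a), swims(m), valid(a), visible(m), wooden(d)} — 22 facts.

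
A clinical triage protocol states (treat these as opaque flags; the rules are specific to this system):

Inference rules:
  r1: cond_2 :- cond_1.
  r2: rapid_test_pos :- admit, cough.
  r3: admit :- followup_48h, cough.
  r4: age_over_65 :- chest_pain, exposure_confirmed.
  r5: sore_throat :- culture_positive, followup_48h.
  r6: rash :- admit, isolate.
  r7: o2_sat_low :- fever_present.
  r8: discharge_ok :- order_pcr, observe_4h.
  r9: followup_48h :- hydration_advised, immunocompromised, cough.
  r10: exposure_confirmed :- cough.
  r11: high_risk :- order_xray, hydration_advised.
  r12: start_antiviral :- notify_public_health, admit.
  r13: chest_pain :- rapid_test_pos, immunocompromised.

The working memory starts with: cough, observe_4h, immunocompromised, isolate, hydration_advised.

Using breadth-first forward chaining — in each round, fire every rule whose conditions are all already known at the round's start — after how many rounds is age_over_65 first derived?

Round 1: r9 [followup_48h :- hydration_advised, immunocompromised, cough.]; r10 [exposure_confirmed :- cough.]. New: followup_48h, exposure_confirmed.
Round 2: r3 [admit :- followup_48h, cough.]. New: admit.
Round 3: r2 [rapid_test_pos :- admit, cough.]; r6 [rash :- admit, isolate.]. New: rapid_test_pos, rash.
Round 4: r13 [chest_pain :- rapid_test_pos, immunocompromised.]. New: chest_pain.
Round 5: r4 [age_over_65 :- chest_pain, exposure_confirmed.]. New: age_over_65.
age_over_65 first appears in round 5.

5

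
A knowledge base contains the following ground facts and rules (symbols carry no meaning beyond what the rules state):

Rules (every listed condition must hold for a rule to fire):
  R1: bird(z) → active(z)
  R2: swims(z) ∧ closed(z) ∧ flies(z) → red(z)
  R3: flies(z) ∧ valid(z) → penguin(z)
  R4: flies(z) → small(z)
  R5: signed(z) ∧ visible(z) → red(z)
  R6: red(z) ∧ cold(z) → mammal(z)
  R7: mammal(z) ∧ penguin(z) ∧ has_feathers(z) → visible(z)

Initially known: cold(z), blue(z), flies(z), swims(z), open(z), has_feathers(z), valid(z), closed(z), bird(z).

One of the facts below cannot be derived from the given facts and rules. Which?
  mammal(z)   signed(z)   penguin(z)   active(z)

signed(z)

Round 1: R1 [bird(z) → active(z)]; R2 [swims(z) ∧ closed(z) ∧ flies(z) → red(z)]; R3 [flies(z) ∧ valid(z) → penguin(z)]; R4 [flies(z) → small(z)]. New: active(z), red(z), penguin(z), small(z).
Round 2: R6 [red(z) ∧ cold(z) → mammal(z)]. New: mammal(z).
Round 3: R7 [mammal(z) ∧ penguin(z) ∧ has_feathers(z) → visible(z)]. New: visible(z).
Derived: penguin(z) (round 1), active(z) (round 1), mammal(z) (round 2). signed(z) never appears in any round.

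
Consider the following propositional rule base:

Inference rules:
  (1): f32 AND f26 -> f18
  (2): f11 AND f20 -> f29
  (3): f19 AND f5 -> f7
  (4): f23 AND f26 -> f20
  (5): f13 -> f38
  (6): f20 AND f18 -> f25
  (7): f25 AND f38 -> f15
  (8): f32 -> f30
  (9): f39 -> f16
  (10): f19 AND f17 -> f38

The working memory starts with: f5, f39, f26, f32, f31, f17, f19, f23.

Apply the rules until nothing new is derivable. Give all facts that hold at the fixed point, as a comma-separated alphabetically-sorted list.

f15, f16, f17, f18, f19, f20, f23, f25, f26, f30, f31, f32, f38, f39, f5, f7

Round 1 — (1), (3), (4), (8), (9), (10), derive f18, f7, f20, f30, f16, f38.
Round 2 — (6), derive f25.
Round 3 — (7), derive f15.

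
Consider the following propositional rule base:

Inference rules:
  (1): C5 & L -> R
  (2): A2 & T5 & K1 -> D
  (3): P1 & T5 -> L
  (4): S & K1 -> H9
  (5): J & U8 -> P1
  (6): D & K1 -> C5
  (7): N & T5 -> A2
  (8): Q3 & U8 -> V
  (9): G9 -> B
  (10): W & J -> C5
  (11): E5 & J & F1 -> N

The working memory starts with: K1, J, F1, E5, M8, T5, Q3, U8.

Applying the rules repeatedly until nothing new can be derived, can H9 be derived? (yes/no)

Round 1 — (5), (8), (11), derive P1, V, N.
Round 2 — (3), (7), derive L, A2.
Round 3 — (2), derive D.
Round 4 — (6), derive C5.
Round 5 — (1), derive R.
Fixed point reached. H9 is concluded only by (4); (4) needs S (never derived).

no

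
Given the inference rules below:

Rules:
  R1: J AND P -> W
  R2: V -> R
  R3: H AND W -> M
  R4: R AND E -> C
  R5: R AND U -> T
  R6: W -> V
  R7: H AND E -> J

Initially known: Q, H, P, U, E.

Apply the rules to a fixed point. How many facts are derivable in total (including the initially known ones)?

12

Round 1 — R7, derive J.
Round 2 — R1, derive W.
Round 3 — R3, R6, derive M, V.
Round 4 — R2, derive R.
Round 5 — R4, R5, derive C, T.
Closure: {C, E, H, J, M, P, Q, R, T, U, V, W} — 12 facts.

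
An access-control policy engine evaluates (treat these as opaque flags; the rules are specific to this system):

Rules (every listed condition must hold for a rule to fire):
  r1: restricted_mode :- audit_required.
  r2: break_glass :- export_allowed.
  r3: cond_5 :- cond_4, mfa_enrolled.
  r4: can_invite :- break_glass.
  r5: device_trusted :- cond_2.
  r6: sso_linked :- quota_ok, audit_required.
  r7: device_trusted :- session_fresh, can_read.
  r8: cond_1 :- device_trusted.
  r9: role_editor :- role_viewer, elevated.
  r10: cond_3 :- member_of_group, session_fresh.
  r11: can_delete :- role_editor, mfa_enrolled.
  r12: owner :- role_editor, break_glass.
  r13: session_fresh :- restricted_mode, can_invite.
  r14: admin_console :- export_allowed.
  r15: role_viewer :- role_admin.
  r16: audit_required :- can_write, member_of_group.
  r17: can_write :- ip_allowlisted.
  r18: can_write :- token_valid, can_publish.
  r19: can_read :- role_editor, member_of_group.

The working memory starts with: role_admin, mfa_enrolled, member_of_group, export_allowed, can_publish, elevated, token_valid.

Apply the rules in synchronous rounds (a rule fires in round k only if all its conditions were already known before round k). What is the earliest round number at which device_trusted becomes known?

5

Round 1 fires r2, r14, r15, r18, giving break_glass, admin_console, role_viewer, can_write.
Round 2 fires r4, r9, r16, giving can_invite, role_editor, audit_required.
Round 3 fires r1, r11, r12, r19, giving restricted_mode, can_delete, owner, can_read.
Round 4 fires r13, giving session_fresh.
Round 5 fires r7, r10, giving device_trusted, cond_3.
device_trusted first appears in round 5.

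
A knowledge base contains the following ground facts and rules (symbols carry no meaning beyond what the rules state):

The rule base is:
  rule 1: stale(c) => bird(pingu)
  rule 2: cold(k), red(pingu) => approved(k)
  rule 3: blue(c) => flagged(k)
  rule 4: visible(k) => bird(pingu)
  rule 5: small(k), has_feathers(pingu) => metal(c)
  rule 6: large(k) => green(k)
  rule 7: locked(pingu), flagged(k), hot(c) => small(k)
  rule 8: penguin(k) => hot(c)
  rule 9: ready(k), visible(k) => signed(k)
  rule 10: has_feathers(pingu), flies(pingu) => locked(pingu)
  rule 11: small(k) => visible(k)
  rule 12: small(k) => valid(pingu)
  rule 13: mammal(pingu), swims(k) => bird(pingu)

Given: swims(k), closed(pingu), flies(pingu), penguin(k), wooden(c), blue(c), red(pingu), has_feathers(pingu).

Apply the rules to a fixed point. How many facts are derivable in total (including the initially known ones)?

Round 1 fires rule 3, rule 8, rule 10, giving flagged(k), hot(c), locked(pingu).
Round 2 fires rule 7, giving small(k).
Round 3 fires rule 5, rule 11, rule 12, giving metal(c), visible(k), valid(pingu).
Round 4 fires rule 4, giving bird(pingu).
Closure: {bird(pingu), blue(c), closed(pingu), flagged(k), flies(pingu), has_feathers(pingu), hot(c), locked(pingu), metal(c), penguin(k), red(pingu), small(k), swims(k), valid(pingu), visible(k), wooden(c)} — 16 facts.

16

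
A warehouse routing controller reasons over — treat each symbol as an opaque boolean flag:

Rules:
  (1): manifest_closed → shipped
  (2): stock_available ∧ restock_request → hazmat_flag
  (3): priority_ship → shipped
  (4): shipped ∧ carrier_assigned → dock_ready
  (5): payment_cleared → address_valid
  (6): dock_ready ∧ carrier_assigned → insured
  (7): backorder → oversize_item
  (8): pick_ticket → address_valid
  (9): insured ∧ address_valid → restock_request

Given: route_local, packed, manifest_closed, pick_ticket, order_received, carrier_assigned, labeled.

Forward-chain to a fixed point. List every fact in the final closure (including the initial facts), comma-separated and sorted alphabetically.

address_valid, carrier_assigned, dock_ready, insured, labeled, manifest_closed, order_received, packed, pick_ticket, restock_request, route_local, shipped

[1] (1) [manifest_closed → shipped]; (8) [pick_ticket → address_valid]. ⇒ new: shipped, address_valid.
[2] (4) [shipped ∧ carrier_assigned → dock_ready]. ⇒ new: dock_ready.
[3] (6) [dock_ready ∧ carrier_assigned → insured]. ⇒ new: insured.
[4] (9) [insured ∧ address_valid → restock_request]. ⇒ new: restock_request.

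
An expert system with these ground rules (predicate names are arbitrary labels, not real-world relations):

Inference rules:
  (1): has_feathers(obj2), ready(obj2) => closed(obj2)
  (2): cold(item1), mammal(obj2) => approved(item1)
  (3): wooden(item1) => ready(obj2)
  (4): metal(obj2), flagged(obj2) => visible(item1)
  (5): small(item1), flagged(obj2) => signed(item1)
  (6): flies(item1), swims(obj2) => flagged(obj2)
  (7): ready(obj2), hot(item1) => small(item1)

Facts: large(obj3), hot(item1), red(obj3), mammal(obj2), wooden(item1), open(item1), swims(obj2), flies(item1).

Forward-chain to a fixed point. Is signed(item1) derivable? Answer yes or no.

Round 1 fires (3), (6), giving ready(obj2), flagged(obj2).
Round 2 fires (7), giving small(item1).
Round 3 fires (5), giving signed(item1).
signed(item1) appears in round 3, so it is derivable.

yes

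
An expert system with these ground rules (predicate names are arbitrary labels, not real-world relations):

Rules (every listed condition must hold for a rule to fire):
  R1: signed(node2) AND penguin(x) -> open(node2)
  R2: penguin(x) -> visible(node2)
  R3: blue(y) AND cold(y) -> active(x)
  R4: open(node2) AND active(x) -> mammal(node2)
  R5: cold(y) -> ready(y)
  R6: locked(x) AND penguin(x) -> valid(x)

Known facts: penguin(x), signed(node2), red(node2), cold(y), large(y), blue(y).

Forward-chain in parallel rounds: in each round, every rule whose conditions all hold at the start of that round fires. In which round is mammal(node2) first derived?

2

[1] R1 [signed(node2) AND penguin(x) -> open(node2)]; R2 [penguin(x) -> visible(node2)]; R3 [blue(y) AND cold(y) -> active(x)]; R5 [cold(y) -> ready(y)]. ⇒ new: open(node2), visible(node2), active(x), ready(y).
[2] R4 [open(node2) AND active(x) -> mammal(node2)]. ⇒ new: mammal(node2).
mammal(node2) first appears in round 2.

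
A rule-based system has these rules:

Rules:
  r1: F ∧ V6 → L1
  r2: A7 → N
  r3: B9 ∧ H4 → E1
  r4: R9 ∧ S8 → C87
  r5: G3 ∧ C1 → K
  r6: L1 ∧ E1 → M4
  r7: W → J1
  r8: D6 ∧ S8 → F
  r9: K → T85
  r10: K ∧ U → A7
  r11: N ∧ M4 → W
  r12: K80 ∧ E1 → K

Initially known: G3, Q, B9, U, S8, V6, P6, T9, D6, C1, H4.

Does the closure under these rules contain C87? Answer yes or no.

Round 1 fires r3, r5, r8, giving E1, K, F.
Round 2 fires r1, r9, r10, giving L1, T85, A7.
Round 3 fires r2, r6, giving N, M4.
Round 4 fires r11, giving W.
Round 5 fires r7, giving J1.
Fixed point reached. C87 is concluded only by r4; r4 needs R9 (never derived).

no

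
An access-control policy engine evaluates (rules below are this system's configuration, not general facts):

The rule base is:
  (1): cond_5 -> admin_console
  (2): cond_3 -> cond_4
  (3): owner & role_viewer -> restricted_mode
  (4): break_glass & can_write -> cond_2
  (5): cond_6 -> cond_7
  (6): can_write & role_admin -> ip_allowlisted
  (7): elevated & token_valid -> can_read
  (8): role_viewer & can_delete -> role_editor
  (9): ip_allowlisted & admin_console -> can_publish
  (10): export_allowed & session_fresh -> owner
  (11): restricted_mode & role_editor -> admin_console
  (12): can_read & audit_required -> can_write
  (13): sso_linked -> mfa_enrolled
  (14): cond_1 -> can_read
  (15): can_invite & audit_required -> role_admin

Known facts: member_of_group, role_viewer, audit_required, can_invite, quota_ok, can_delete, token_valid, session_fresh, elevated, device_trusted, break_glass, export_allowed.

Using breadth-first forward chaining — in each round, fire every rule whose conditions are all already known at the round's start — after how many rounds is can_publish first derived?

4

Round 1: (7) [elevated & token_valid -> can_read]; (8) [role_viewer & can_delete -> role_editor]; (10) [export_allowed & session_fresh -> owner]; (15) [can_invite & audit_required -> role_admin]. New: can_read, role_editor, owner, role_admin.
Round 2: (3) [owner & role_viewer -> restricted_mode]; (12) [can_read & audit_required -> can_write]. New: restricted_mode, can_write.
Round 3: (4) [break_glass & can_write -> cond_2]; (6) [can_write & role_admin -> ip_allowlisted]; (11) [restricted_mode & role_editor -> admin_console]. New: cond_2, ip_allowlisted, admin_console.
Round 4: (9) [ip_allowlisted & admin_console -> can_publish]. New: can_publish.
can_publish first appears in round 4.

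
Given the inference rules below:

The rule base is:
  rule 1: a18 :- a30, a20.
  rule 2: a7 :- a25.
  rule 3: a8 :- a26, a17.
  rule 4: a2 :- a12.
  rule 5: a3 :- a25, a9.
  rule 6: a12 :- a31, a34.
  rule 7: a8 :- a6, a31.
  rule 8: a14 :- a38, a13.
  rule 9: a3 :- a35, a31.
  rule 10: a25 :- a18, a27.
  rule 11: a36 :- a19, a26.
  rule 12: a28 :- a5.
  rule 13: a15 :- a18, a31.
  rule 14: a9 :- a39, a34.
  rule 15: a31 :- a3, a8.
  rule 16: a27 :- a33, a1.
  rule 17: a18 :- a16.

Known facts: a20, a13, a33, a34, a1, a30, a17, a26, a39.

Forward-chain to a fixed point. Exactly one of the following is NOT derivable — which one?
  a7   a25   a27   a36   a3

Round 1: rule 1 [a18 :- a30, a20.]; rule 3 [a8 :- a26, a17.]; rule 14 [a9 :- a39, a34.]; rule 16 [a27 :- a33, a1.]. Adds a18, a8, a9, a27.
Round 2: rule 10 [a25 :- a18, a27.]. Adds a25.
Round 3: rule 2 [a7 :- a25.]; rule 5 [a3 :- a25, a9.]. Adds a7, a3.
Round 4: rule 15 [a31 :- a3, a8.]. Adds a31.
Round 5: rule 6 [a12 :- a31, a34.]; rule 13 [a15 :- a18, a31.]. Adds a12, a15.
Round 6: rule 4 [a2 :- a12.]. Adds a2.
Derived: a3 (round 3), a27 (round 1), a7 (round 3), a25 (round 2). a36 never appears in any round.

a36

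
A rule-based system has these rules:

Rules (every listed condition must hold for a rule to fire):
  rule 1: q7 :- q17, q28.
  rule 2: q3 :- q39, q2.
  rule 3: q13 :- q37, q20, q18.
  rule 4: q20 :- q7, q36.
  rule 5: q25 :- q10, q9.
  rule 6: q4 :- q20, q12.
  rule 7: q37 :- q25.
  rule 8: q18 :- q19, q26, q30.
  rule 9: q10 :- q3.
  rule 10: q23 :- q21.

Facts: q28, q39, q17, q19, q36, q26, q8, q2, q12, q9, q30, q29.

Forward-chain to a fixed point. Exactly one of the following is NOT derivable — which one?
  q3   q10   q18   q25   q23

q23

Round 1 fires rule 1, rule 2, rule 8, giving q7, q3, q18.
Round 2 fires rule 4, rule 9, giving q20, q10.
Round 3 fires rule 5, rule 6, giving q25, q4.
Round 4 fires rule 7, giving q37.
Round 5 fires rule 3, giving q13.
Derived: q10 (round 2), q25 (round 3), q3 (round 1), q18 (round 1). q23 never appears in any round.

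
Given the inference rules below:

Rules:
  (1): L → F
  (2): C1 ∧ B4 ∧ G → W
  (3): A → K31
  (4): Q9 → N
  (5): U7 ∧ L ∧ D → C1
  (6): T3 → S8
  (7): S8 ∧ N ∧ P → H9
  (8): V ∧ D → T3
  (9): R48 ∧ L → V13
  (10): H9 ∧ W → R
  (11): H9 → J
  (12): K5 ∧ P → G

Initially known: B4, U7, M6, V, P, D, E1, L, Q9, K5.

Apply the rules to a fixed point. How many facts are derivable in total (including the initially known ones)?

Round 1: (1) [L → F]; (4) [Q9 → N]; (5) [U7 ∧ L ∧ D → C1]; (8) [V ∧ D → T3]; (12) [K5 ∧ P → G]. Adds F, N, C1, T3, G.
Round 2: (2) [C1 ∧ B4 ∧ G → W]; (6) [T3 → S8]. Adds W, S8.
Round 3: (7) [S8 ∧ N ∧ P → H9]. Adds H9.
Round 4: (10) [H9 ∧ W → R]; (11) [H9 → J]. Adds R, J.
Closure: {B4, C1, D, E1, F, G, H9, J, K5, L, M6, N, P, Q9, R, S8, T3, U7, V, W} — 20 facts.

20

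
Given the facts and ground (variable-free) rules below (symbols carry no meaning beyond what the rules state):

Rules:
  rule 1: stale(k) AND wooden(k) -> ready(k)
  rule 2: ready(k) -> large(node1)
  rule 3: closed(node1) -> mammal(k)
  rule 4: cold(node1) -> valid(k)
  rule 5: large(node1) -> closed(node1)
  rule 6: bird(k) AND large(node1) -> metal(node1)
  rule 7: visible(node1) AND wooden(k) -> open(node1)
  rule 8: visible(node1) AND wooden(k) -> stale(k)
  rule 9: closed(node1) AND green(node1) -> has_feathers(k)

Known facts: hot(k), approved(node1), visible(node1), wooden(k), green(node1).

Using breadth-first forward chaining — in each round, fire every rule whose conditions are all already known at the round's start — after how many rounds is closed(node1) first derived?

Round 1: rule 7 [visible(node1) AND wooden(k) -> open(node1)]; rule 8 [visible(node1) AND wooden(k) -> stale(k)]. New: open(node1), stale(k).
Round 2: rule 1 [stale(k) AND wooden(k) -> ready(k)]. New: ready(k).
Round 3: rule 2 [ready(k) -> large(node1)]. New: large(node1).
Round 4: rule 5 [large(node1) -> closed(node1)]. New: closed(node1).
closed(node1) first appears in round 4.

4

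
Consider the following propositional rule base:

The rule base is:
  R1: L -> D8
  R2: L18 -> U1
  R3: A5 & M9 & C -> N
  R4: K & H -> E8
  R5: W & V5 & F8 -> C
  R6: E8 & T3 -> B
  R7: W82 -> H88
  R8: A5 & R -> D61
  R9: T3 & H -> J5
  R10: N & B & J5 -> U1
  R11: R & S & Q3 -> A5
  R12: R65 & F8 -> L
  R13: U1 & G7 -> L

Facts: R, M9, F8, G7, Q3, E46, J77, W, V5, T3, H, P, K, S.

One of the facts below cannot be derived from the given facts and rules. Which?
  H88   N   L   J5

Round 1: R4 [K & H -> E8]; R5 [W & V5 & F8 -> C]; R9 [T3 & H -> J5]; R11 [R & S & Q3 -> A5]. Adds E8, C, J5, A5.
Round 2: R3 [A5 & M9 & C -> N]; R6 [E8 & T3 -> B]; R8 [A5 & R -> D61]. Adds N, B, D61.
Round 3: R10 [N & B & J5 -> U1]. Adds U1.
Round 4: R13 [U1 & G7 -> L]. Adds L.
Round 5: R1 [L -> D8]. Adds D8.
Derived: N (round 2), J5 (round 1), L (round 4). H88 never appears in any round.

H88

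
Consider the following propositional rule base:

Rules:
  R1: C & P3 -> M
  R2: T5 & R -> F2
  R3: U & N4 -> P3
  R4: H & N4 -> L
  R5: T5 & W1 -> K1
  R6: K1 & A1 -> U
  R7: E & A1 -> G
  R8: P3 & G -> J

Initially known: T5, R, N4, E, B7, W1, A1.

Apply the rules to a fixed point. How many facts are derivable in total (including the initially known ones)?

Round 1: R2 [T5 & R -> F2]; R5 [T5 & W1 -> K1]; R7 [E & A1 -> G]. New: F2, K1, G.
Round 2: R6 [K1 & A1 -> U]. New: U.
Round 3: R3 [U & N4 -> P3]. New: P3.
Round 4: R8 [P3 & G -> J]. New: J.
Closure: {A1, B7, E, F2, G, J, K1, N4, P3, R, T5, U, W1} — 13 facts.

13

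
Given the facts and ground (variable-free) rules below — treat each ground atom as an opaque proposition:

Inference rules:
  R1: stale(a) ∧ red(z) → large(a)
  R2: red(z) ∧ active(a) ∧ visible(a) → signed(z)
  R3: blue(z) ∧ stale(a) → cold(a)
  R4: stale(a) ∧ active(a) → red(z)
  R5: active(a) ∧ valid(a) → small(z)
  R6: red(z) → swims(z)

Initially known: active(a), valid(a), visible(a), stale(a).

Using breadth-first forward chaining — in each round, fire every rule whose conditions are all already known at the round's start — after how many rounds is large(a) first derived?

Round 1: R4 [stale(a) ∧ active(a) → red(z)]; R5 [active(a) ∧ valid(a) → small(z)]. New: red(z), small(z).
Round 2: R1 [stale(a) ∧ red(z) → large(a)]; R2 [red(z) ∧ active(a) ∧ visible(a) → signed(z)]; R6 [red(z) → swims(z)]. New: large(a), signed(z), swims(z).
large(a) first appears in round 2.

2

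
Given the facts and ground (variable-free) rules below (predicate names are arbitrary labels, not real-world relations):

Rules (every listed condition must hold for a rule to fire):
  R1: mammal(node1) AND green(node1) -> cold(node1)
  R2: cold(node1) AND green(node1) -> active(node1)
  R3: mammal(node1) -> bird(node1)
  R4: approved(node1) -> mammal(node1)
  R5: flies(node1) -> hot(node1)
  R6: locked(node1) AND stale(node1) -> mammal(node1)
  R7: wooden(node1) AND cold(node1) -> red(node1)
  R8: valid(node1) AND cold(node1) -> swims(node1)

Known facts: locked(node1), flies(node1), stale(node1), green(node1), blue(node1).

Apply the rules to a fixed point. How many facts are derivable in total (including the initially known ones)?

Round 1 — R5, R6, derive hot(node1), mammal(node1).
Round 2 — R1, R3, derive cold(node1), bird(node1).
Round 3 — R2, derive active(node1).
Closure: {active(node1), bird(node1), blue(node1), cold(node1), flies(node1), green(node1), hot(node1), locked(node1), mammal(node1), stale(node1)} — 10 facts.

10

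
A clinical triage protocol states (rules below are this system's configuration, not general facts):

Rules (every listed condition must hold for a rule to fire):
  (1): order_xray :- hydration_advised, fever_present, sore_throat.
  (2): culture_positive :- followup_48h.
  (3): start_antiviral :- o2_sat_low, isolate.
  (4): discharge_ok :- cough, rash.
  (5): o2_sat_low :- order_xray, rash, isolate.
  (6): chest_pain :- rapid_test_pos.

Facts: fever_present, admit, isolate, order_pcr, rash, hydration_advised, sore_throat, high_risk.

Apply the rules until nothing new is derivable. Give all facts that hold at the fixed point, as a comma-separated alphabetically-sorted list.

Round 1 fires (1), giving order_xray.
Round 2 fires (5), giving o2_sat_low.
Round 3 fires (3), giving start_antiviral.

admit, fever_present, high_risk, hydration_advised, isolate, o2_sat_low, order_pcr, order_xray, rash, sore_throat, start_antiviral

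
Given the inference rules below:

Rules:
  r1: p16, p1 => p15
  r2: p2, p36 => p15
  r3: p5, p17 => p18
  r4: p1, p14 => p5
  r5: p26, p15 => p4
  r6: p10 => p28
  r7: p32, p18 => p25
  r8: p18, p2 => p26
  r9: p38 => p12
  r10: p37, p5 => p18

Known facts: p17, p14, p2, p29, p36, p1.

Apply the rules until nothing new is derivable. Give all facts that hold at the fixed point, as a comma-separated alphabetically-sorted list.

p1, p14, p15, p17, p18, p2, p26, p29, p36, p4, p5

[1] r2 [p2, p36 => p15]; r4 [p1, p14 => p5]. ⇒ new: p15, p5.
[2] r3 [p5, p17 => p18]. ⇒ new: p18.
[3] r8 [p18, p2 => p26]. ⇒ new: p26.
[4] r5 [p26, p15 => p4]. ⇒ new: p4.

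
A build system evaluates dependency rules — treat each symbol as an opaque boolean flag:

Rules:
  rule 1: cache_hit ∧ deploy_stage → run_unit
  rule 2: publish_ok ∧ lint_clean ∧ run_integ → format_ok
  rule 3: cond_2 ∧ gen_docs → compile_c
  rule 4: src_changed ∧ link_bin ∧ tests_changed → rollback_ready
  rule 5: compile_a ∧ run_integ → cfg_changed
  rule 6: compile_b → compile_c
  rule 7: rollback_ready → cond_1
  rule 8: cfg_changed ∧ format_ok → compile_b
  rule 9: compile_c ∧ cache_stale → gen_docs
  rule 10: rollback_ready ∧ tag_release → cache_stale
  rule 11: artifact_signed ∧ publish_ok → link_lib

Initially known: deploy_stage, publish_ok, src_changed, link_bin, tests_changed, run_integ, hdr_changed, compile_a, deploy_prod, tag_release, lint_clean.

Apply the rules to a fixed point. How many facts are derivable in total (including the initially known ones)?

19

[1] rule 2 [publish_ok ∧ lint_clean ∧ run_integ → format_ok]; rule 4 [src_changed ∧ link_bin ∧ tests_changed → rollback_ready]; rule 5 [compile_a ∧ run_integ → cfg_changed]. ⇒ new: format_ok, rollback_ready, cfg_changed.
[2] rule 7 [rollback_ready → cond_1]; rule 8 [cfg_changed ∧ format_ok → compile_b]; rule 10 [rollback_ready ∧ tag_release → cache_stale]. ⇒ new: cond_1, compile_b, cache_stale.
[3] rule 6 [compile_b → compile_c]. ⇒ new: compile_c.
[4] rule 9 [compile_c ∧ cache_stale → gen_docs]. ⇒ new: gen_docs.
Closure: {cache_stale, cfg_changed, compile_a, compile_b, compile_c, cond_1, deploy_prod, deploy_stage, format_ok, gen_docs, hdr_changed, link_bin, lint_clean, publish_ok, rollback_ready, run_integ, src_changed, tag_release, tests_changed} — 19 facts.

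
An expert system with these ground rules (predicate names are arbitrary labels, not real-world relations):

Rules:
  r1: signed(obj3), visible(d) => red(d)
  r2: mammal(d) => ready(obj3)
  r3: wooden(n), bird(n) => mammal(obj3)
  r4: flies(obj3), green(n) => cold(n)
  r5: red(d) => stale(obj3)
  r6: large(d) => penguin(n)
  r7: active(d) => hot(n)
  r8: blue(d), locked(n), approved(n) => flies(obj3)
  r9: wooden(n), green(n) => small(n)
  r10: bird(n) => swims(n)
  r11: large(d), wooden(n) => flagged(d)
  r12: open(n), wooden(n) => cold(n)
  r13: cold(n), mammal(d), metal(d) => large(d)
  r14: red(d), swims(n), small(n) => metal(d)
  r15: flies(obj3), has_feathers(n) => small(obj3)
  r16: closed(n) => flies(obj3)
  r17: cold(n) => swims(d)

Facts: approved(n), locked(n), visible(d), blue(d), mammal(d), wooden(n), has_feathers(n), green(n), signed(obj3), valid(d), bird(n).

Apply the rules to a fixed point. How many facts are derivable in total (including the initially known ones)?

25

[1] r1 [signed(obj3), visible(d) => red(d)]; r2 [mammal(d) => ready(obj3)]; r3 [wooden(n), bird(n) => mammal(obj3)]; r8 [blue(d), locked(n), approved(n) => flies(obj3)]; r9 [wooden(n), green(n) => small(n)]; r10 [bird(n) => swims(n)]. ⇒ new: red(d), ready(obj3), mammal(obj3), flies(obj3), small(n), swims(n).
[2] r4 [flies(obj3), green(n) => cold(n)]; r5 [red(d) => stale(obj3)]; r14 [red(d), swims(n), small(n) => metal(d)]; r15 [flies(obj3), has_feathers(n) => small(obj3)]. ⇒ new: cold(n), stale(obj3), metal(d), small(obj3).
[3] r13 [cold(n), mammal(d), metal(d) => large(d)]; r17 [cold(n) => swims(d)]. ⇒ new: large(d), swims(d).
[4] r6 [large(d) => penguin(n)]; r11 [large(d), wooden(n) => flagged(d)]. ⇒ new: penguin(n), flagged(d).
Closure: {approved(n), bird(n), blue(d), cold(n), flagged(d), flies(obj3), green(n), has_feathers(n), large(d), locked(n), mammal(d), mammal(obj3), metal(d), penguin(n), ready(obj3), red(d), signed(obj3), small(n), small(obj3), stale(obj3), swims(d), swims(n), valid(d), visible(d), wooden(n)} — 25 facts.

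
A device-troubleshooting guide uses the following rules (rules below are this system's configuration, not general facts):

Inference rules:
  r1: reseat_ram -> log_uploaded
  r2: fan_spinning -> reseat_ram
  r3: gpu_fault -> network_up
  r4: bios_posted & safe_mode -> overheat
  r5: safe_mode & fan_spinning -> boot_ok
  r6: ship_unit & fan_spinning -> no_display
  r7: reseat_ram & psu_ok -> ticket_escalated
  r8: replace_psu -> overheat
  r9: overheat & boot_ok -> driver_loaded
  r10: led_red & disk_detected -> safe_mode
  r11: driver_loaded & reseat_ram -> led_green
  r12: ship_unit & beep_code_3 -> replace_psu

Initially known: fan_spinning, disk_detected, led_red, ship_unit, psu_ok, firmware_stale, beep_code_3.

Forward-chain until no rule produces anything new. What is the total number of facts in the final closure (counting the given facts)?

Round 1 — r2, r6, r10, r12, derive reseat_ram, no_display, safe_mode, replace_psu.
Round 2 — r1, r5, r7, r8, derive log_uploaded, boot_ok, ticket_escalated, overheat.
Round 3 — r9, derive driver_loaded.
Round 4 — r11, derive led_green.
Closure: {beep_code_3, boot_ok, disk_detected, driver_loaded, fan_spinning, firmware_stale, led_green, led_red, log_uploaded, no_display, overheat, psu_ok, replace_psu, reseat_ram, safe_mode, ship_unit, ticket_escalated} — 17 facts.

17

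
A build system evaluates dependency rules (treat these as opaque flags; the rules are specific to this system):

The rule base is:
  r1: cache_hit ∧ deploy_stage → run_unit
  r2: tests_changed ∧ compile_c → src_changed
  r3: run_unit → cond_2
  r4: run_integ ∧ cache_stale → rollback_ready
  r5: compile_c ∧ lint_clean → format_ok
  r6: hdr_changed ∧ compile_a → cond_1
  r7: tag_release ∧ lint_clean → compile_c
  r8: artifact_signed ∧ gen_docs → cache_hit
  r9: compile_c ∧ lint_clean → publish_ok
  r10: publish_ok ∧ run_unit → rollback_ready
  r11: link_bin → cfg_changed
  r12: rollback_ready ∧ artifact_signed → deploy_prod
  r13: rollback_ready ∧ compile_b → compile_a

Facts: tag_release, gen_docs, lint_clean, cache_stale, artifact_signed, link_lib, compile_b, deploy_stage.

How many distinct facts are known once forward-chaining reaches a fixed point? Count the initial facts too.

[1] r7 [tag_release ∧ lint_clean → compile_c]; r8 [artifact_signed ∧ gen_docs → cache_hit]. ⇒ new: compile_c, cache_hit.
[2] r1 [cache_hit ∧ deploy_stage → run_unit]; r5 [compile_c ∧ lint_clean → format_ok]; r9 [compile_c ∧ lint_clean → publish_ok]. ⇒ new: run_unit, format_ok, publish_ok.
[3] r3 [run_unit → cond_2]; r10 [publish_ok ∧ run_unit → rollback_ready]. ⇒ new: cond_2, rollback_ready.
[4] r12 [rollback_ready ∧ artifact_signed → deploy_prod]; r13 [rollback_ready ∧ compile_b → compile_a]. ⇒ new: deploy_prod, compile_a.
Closure: {artifact_signed, cache_hit, cache_stale, compile_a, compile_b, compile_c, cond_2, deploy_prod, deploy_stage, format_ok, gen_docs, link_lib, lint_clean, publish_ok, rollback_ready, run_unit, tag_release} — 17 facts.

17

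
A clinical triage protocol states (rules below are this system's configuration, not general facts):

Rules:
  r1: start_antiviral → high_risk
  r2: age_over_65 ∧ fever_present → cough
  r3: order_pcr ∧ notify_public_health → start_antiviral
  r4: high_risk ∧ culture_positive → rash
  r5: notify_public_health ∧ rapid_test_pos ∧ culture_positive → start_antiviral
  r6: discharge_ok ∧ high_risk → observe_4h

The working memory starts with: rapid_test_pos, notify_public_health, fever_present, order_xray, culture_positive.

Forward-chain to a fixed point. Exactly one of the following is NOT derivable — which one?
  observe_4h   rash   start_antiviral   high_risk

Round 1 fires r5, giving start_antiviral.
Round 2 fires r1, giving high_risk.
Round 3 fires r4, giving rash.
Derived: rash (round 3), high_risk (round 2), start_antiviral (round 1). observe_4h never appears in any round.

observe_4h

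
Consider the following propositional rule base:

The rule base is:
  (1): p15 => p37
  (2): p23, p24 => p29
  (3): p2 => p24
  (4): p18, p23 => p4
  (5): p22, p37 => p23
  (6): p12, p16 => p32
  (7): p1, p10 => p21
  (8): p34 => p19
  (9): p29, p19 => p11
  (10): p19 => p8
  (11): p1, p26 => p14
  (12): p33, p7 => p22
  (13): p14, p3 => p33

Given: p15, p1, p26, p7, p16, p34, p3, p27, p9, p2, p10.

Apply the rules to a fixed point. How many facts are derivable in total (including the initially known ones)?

22

[1] (1) [p15 => p37]; (3) [p2 => p24]; (7) [p1, p10 => p21]; (8) [p34 => p19]; (11) [p1, p26 => p14]. ⇒ new: p37, p24, p21, p19, p14.
[2] (10) [p19 => p8]; (13) [p14, p3 => p33]. ⇒ new: p8, p33.
[3] (12) [p33, p7 => p22]. ⇒ new: p22.
[4] (5) [p22, p37 => p23]. ⇒ new: p23.
[5] (2) [p23, p24 => p29]. ⇒ new: p29.
[6] (9) [p29, p19 => p11]. ⇒ new: p11.
Closure: {p1, p10, p11, p14, p15, p16, p19, p2, p21, p22, p23, p24, p26, p27, p29, p3, p33, p34, p37, p7, p8, p9} — 22 facts.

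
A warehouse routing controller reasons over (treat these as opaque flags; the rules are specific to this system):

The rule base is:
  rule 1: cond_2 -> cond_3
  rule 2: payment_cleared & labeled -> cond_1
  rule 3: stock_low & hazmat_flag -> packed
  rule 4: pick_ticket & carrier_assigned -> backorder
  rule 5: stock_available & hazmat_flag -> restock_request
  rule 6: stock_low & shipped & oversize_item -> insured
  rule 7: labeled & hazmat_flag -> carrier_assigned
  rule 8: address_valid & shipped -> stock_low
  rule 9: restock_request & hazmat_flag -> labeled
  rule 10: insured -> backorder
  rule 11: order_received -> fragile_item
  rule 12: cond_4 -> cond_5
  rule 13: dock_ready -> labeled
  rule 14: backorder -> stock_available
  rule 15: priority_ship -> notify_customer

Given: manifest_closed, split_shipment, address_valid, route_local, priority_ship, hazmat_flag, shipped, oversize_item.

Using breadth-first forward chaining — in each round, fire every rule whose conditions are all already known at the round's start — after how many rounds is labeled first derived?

Round 1 fires rule 8, rule 15, giving stock_low, notify_customer.
Round 2 fires rule 3, rule 6, giving packed, insured.
Round 3 fires rule 10, giving backorder.
Round 4 fires rule 14, giving stock_available.
Round 5 fires rule 5, giving restock_request.
Round 6 fires rule 9, giving labeled.
labeled first appears in round 6.

6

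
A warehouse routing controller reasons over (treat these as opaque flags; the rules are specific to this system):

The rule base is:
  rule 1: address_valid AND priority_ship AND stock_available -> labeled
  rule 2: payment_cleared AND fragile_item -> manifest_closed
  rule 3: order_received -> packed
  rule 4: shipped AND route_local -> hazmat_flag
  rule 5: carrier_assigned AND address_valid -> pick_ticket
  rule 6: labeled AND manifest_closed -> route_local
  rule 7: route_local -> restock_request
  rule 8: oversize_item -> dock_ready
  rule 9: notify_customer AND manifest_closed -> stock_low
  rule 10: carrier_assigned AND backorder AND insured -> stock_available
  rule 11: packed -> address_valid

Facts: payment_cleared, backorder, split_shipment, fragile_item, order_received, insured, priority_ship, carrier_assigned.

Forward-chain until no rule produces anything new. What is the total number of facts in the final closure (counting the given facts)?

Round 1 — rule 2, rule 3, rule 10, derive manifest_closed, packed, stock_available.
Round 2 — rule 11, derive address_valid.
Round 3 — rule 1, rule 5, derive labeled, pick_ticket.
Round 4 — rule 6, derive route_local.
Round 5 — rule 7, derive restock_request.
Closure: {address_valid, backorder, carrier_assigned, fragile_item, insured, labeled, manifest_closed, order_received, packed, payment_cleared, pick_ticket, priority_ship, restock_request, route_local, split_shipment, stock_available} — 16 facts.

16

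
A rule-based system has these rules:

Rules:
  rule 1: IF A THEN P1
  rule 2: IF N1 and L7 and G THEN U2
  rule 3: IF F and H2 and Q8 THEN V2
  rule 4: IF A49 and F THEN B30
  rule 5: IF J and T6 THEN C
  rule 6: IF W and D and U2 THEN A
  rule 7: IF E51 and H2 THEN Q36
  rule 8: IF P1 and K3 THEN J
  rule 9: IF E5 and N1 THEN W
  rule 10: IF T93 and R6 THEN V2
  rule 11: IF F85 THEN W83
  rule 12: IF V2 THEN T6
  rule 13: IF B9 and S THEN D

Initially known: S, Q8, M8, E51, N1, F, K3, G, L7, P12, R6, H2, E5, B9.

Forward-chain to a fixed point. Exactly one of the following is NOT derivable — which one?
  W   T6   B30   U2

B30

Round 1 — rule 2, rule 3, rule 7, rule 9, rule 13, derive U2, V2, Q36, W, D.
Round 2 — rule 6, rule 12, derive A, T6.
Round 3 — rule 1, derive P1.
Round 4 — rule 8, derive J.
Round 5 — rule 5, derive C.
Derived: U2 (round 1), W (round 1), T6 (round 2). B30 never appears in any round.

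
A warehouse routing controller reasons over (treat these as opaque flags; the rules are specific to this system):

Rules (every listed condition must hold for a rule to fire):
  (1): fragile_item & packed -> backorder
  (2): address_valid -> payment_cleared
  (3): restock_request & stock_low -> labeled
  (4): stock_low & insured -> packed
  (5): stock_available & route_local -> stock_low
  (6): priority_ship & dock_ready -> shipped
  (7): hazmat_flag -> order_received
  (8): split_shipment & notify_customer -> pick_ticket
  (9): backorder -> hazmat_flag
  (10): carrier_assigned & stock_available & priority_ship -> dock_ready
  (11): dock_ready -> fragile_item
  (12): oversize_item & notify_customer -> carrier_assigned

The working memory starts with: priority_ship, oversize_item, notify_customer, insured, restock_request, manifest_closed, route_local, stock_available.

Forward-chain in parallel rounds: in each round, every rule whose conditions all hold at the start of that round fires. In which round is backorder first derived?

Round 1 — (5), (12), derive stock_low, carrier_assigned.
Round 2 — (3), (4), (10), derive labeled, packed, dock_ready.
Round 3 — (6), (11), derive shipped, fragile_item.
Round 4 — (1), derive backorder.
backorder first appears in round 4.

4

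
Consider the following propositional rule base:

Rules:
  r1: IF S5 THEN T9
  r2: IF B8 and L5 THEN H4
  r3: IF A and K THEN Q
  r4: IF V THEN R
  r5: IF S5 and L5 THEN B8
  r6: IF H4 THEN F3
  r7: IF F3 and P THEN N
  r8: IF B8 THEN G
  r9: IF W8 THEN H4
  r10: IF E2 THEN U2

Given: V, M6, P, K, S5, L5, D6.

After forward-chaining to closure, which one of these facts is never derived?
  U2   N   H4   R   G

[1] r1 [IF S5 THEN T9]; r4 [IF V THEN R]; r5 [IF S5 and L5 THEN B8]. ⇒ new: T9, R, B8.
[2] r2 [IF B8 and L5 THEN H4]; r8 [IF B8 THEN G]. ⇒ new: H4, G.
[3] r6 [IF H4 THEN F3]. ⇒ new: F3.
[4] r7 [IF F3 and P THEN N]. ⇒ new: N.
Derived: R (round 1), G (round 2), H4 (round 2), N (round 4). U2 never appears in any round.

U2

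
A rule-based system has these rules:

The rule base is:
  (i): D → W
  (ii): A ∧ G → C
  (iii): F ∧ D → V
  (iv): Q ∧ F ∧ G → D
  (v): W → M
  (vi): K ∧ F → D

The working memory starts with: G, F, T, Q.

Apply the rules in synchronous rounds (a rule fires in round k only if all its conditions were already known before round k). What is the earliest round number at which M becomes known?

[1] (iv) [Q ∧ F ∧ G → D]. ⇒ new: D.
[2] (i) [D → W]; (iii) [F ∧ D → V]. ⇒ new: W, V.
[3] (v) [W → M]. ⇒ new: M.
M first appears in round 3.

3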